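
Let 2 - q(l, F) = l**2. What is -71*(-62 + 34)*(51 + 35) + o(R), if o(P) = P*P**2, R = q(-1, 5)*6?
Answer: 171184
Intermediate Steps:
q(l, F) = 2 - l**2
R = 6 (R = (2 - 1*(-1)**2)*6 = (2 - 1*1)*6 = (2 - 1)*6 = 1*6 = 6)
o(P) = P**3
-71*(-62 + 34)*(51 + 35) + o(R) = -71*(-62 + 34)*(51 + 35) + 6**3 = -(-1988)*86 + 216 = -71*(-2408) + 216 = 170968 + 216 = 171184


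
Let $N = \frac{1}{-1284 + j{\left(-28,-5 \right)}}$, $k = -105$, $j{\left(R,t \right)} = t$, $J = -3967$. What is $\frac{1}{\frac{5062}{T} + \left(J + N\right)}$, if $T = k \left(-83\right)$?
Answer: $- \frac{11233635}{44557313842} \approx -0.00025212$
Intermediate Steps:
$N = - \frac{1}{1289}$ ($N = \frac{1}{-1284 - 5} = \frac{1}{-1289} = - \frac{1}{1289} \approx -0.0007758$)
$T = 8715$ ($T = \left(-105\right) \left(-83\right) = 8715$)
$\frac{1}{\frac{5062}{T} + \left(J + N\right)} = \frac{1}{\frac{5062}{8715} - \frac{5113464}{1289}} = \frac{1}{- \frac{44557313842}{11233635}} = - \frac{11233635}{44557313842}$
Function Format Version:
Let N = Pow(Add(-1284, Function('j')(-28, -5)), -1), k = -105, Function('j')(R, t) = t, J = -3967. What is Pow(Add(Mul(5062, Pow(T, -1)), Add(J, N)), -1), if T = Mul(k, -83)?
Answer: Rational(-11233635, 44557313842) ≈ -0.00025212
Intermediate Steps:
N = Rational(-1, 1289) (N = Pow(Add(-1284, -5), -1) = Pow(-1289, -1) = Rational(-1, 1289) ≈ -0.00077580)
T = 8715 (T = Mul(-105, -83) = 8715)
Pow(Add(Mul(5062, Pow(T, -1)), Add(J, N)), -1) = Pow(Add(Mul(5062, Pow(8715, -1)), Add(-3967, Rational(-1, 1289))), -1) = Pow(Add(Mul(5062, Rational(1, 8715)), Rational(-5113464, 1289)), -1) = Pow(Add(Rational(5062, 8715), Rational(-5113464, 1289)), -1) = Pow(Rational(-44557313842, 11233635), -1) = Rational(-11233635, 44557313842)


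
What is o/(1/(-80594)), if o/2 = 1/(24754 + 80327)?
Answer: -161188/105081 ≈ -1.5339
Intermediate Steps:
o = 2/105081 (o = 2/(24754 + 80327) = 2/105081 ≈ 1.9033e-5)
o/(1/(-80594)) = 2/(105081*(1/(-80594))) = 2/(105081*(-1/80594)) = (2/105081)*(-80594) = -161188/105081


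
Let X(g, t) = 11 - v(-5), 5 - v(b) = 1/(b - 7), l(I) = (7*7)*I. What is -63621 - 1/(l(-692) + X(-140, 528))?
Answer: -25882613313/406825 ≈ -63621.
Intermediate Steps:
l(I) = 49*I
v(b) = 5 - 1/(-7 + b) (v(b) = 5 - 1/(b - 7) = 5 - 1/(-7 + b))
X(g, t) = 71/12 (X(g, t) = 11 - (-36 + 5*(-5))/(-7 - 5) = 11 - (-36 - 25)/(-12) = 11 - (-1)*(-61)/12 = 11 - 1*61/12 = 11 - 61/12 = 71/12)
-63621 - 1/(l(-692) + X(-140, 528)) = -63621 - 1/(49*(-692) + 71/12) = -63621 - 1/(-33908 + 71/12) = -63621 - 1/(-406825/12) = -63621 - 1*(-12/406825) = -63621 + 12/406825 = -25882613313/406825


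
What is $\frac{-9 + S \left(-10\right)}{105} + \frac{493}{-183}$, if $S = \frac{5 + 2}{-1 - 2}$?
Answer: $- \frac{49142}{19215} \approx -2.5575$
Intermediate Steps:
$S = - \frac{7}{3}$ ($S = \frac{7}{-3} = 7 \left(- \frac{1}{3}\right) = - \frac{7}{3} \approx -2.3333$)
$\frac{-9 + S \left(-10\right)}{105} + \frac{493}{-183} = \frac{-9 - - \frac{70}{3}}{105} + \frac{493}{-183} = \left(-9 + \frac{70}{3}\right) \frac{1}{105} + 493 \left(- \frac{1}{183}\right) = \frac{43}{3} \cdot \frac{1}{105} - \frac{493}{183} = \frac{43}{315} - \frac{493}{183} = - \frac{49142}{19215}$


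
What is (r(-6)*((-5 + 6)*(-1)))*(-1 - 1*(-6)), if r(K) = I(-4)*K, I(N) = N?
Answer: -120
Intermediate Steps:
r(K) = -4*K
(r(-6)*((-5 + 6)*(-1)))*(-1 - 1*(-6)) = ((-4*(-6))*((-5 + 6)*(-1)))*(-1 - 1*(-6)) = (24*(1*(-1)))*(-1 + 6) = (24*(-1))*5 = -24*5 = -120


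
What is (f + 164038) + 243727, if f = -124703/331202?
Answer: 135052458827/331202 ≈ 4.0776e+5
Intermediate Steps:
f = -124703/331202 (f = -124703*1/331202 = -124703/331202 ≈ -0.37652)
(f + 164038) + 243727 = (-124703/331202 + 164038) + 243727 = 54329588973/331202 + 243727 = 135052458827/331202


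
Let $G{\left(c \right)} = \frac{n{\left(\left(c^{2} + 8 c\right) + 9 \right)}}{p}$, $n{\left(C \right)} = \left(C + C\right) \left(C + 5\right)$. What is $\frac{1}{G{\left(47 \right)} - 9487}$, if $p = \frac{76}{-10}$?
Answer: $- \frac{19}{33889283} \approx -5.6065 \cdot 10^{-7}$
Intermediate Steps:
$n{\left(C \right)} = 2 C \left(5 + C\right)$
$p = - \frac{38}{5}$ ($p = 76 \left(- \frac{1}{10}\right) = - \frac{38}{5} \approx -7.6$)
$G{\left(c \right)} = - \frac{5 \left(9 + c^{2} + 8 c\right) \left(14 + c^{2} + 8 c\right)}{19}$ ($G{\left(c \right)} = \frac{2 \left(\left(c^{2} + 8 c\right) + 9\right) \left(5 + \left(\left(c^{2} + 8 c\right) + 9\right)\right)}{- \frac{38}{5}} = 2 \left(9 + c^{2} + 8 c\right) \left(5 + \left(9 + c^{2} + 8 c\right)\right) \left(- \frac{5}{38}\right) = 2 \left(9 + c^{2} + 8 c\right) \left(14 + c^{2} + 8 c\right) \left(- \frac{5}{38}\right) = - \frac{5 \left(9 + c^{2} + 8 c\right) \left(14 + c^{2} + 8 c\right)}{19}$)
$\frac{1}{G{\left(47 \right)} - 9487} = \frac{1}{- \frac{5 \left(9 + 47^{2} + 8 \cdot 47\right) \left(14 + 47^{2} + 8 \cdot 47\right)}{19} - 9487} = \frac{1}{- \frac{5 \left(9 + 2209 + 376\right) \left(14 + 2209 + 376\right)}{19} - 9487} = \frac{1}{\left(- \frac{5}{19}\right) 2594 \cdot 2599 - 9487} = \frac{1}{- \frac{33709030}{19} - 9487} = \frac{1}{- \frac{33889283}{19}} = - \frac{19}{33889283}$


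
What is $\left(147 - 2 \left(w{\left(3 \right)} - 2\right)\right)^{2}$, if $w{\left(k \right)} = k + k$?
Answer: $19321$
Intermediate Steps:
$w{\left(k \right)} = 2 k$
$\left(147 - 2 \left(w{\left(3 \right)} - 2\right)\right)^{2} = \left(147 - 2 \left(2 \cdot 3 - 2\right)\right)^{2} = \left(147 - 2 \left(6 - 2\right)\right)^{2} = \left(147 - 8\right)^{2} = 139^{2} = 19321$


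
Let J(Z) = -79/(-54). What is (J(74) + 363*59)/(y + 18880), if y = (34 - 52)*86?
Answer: 1156597/935928 ≈ 1.2358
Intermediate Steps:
J(Z) = 79/54 (J(Z) = -79*(-1/54) = 79/54)
y = -1548 (y = -18*86 = -1548)
(J(74) + 363*59)/(y + 18880) = (79/54 + 363*59)/(-1548 + 18880) = (79/54 + 21417)/17332 = (1156597/54)*(1/17332) = 1156597/935928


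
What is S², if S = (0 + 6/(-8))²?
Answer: 81/256 ≈ 0.31641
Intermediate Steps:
S = 9/16 (S = (0 + 6*(-⅛))² = (0 - ¾)² = (-¾)² = 9/16 ≈ 0.56250)
S² = (9/16)² = 81/256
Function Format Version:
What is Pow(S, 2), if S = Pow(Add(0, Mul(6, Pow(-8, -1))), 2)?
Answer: Rational(81, 256) ≈ 0.31641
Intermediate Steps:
S = Rational(9, 16) (S = Pow(Add(0, Mul(6, Rational(-1, 8))), 2) = Pow(Add(0, Rational(-3, 4)), 2) = Pow(Rational(-3, 4), 2) = Rational(9, 16) ≈ 0.56250)
Pow(S, 2) = Pow(Rational(9, 16), 2) = Rational(81, 256)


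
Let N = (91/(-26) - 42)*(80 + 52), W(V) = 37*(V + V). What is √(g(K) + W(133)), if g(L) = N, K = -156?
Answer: 2*√959 ≈ 61.935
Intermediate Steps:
W(V) = 74*V (W(V) = 37*(2*V) = 74*V)
N = -6006 (N = (91*(-1/26) - 42)*132 = (-7/2 - 42)*132 = -91/2*132 = -6006)
g(L) = -6006
√(g(K) + W(133)) = √(-6006 + 74*133) = √(-6006 + 9842) = √3836 = 2*√959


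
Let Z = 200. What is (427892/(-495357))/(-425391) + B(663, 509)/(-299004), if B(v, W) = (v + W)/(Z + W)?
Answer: -13021154463521/3722618995986608811 ≈ -3.4978e-6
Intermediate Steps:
B(v, W) = (W + v)/(200 + W) (B(v, W) = (v + W)/(200 + W) = (W + v)/(200 + W))
(427892/(-495357))/(-425391) + B(663, 509)/(-299004) = (427892/(-495357))/(-425391) + ((509 + 663)/(200 + 509))/(-299004) = (427892*(-1/495357))*(-1/425391) + (1172/709)*(-1/299004) = -427892/495357*(-1/425391) + ((1/709)*1172)*(-1/299004) = 427892/210720409587 + (1172/709)*(-1/299004) = 427892/210720409587 - 293/52998459 = -13021154463521/3722618995986608811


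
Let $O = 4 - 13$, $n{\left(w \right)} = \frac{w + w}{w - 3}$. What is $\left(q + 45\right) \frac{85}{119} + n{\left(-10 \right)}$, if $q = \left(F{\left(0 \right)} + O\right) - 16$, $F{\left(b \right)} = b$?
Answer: $\frac{1440}{91} \approx 15.824$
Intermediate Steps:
$n{\left(w \right)} = \frac{2 w}{-3 + w}$
$O = -9$ ($O = 4 - 13 = -9$)
$q = -25$ ($q = \left(0 - 9\right) - 16 = -9 - 16 = -25$)
$\left(q + 45\right) \frac{85}{119} + n{\left(-10 \right)} = \left(-25 + 45\right) \frac{85}{119} + 2 \left(-10\right) \frac{1}{-3 - 10} = 20 \cdot 85 \cdot \frac{1}{119} + 2 \left(-10\right) \frac{1}{-13} = 20 \cdot \frac{5}{7} + 2 \left(-10\right) \left(- \frac{1}{13}\right) = \frac{100}{7} + \frac{20}{13} = \frac{1440}{91}$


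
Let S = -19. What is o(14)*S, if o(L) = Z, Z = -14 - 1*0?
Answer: 266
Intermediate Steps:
Z = -14 (Z = -14 + 0 = -14)
o(L) = -14
o(14)*S = -14*(-19) = 266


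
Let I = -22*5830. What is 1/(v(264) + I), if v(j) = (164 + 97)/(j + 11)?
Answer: -275/35271239 ≈ -7.7967e-6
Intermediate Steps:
I = -128260
v(j) = 261/(11 + j)
1/(v(264) + I) = 1/(261/(11 + 264) - 128260) = 1/(261/275 - 128260) = 1/(-35271239/275) = -275/35271239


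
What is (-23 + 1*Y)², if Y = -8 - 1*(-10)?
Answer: 441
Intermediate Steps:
Y = 2 (Y = -8 + 10 = 2)
(-23 + 1*Y)² = (-23 + 1*2)² = (-23 + 2)² = (-21)² = 441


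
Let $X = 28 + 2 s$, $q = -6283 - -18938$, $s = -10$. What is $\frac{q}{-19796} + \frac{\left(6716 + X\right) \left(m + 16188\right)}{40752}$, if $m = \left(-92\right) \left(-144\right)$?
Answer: $\frac{81617923333}{16806804} \approx 4856.2$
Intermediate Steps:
$m = 13248$
$q = 12655$ ($q = -6283 + 18938 = 12655$)
$X = 8$ ($X = 28 + 2 \left(-10\right) = 28 - 20 = 8$)
$\frac{q}{-19796} + \frac{\left(6716 + X\right) \left(m + 16188\right)}{40752} = \frac{12655}{-19796} + \frac{\left(6716 + 8\right) \left(13248 + 16188\right)}{40752} = 12655 \left(- \frac{1}{19796}\right) + 6724 \cdot 29436 \cdot \frac{1}{40752} = - \frac{12655}{19796} + 197927664 \cdot \frac{1}{40752} = - \frac{12655}{19796} + \frac{4123493}{849} = \frac{81617923333}{16806804}$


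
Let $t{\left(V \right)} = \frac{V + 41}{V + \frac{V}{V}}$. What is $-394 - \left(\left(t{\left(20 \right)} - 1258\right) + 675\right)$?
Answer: $\frac{3908}{21} \approx 186.1$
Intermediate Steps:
$t{\left(V \right)} = \frac{41 + V}{1 + V}$ ($t{\left(V \right)} = \frac{41 + V}{V + 1} = \frac{41 + V}{1 + V}$)
$-394 - \left(\left(t{\left(20 \right)} - 1258\right) + 675\right) = -394 - \left(\left(\frac{41 + 20}{1 + 20} - 1258\right) + 675\right) = -394 - \left(\left(\frac{1}{21} \cdot 61 - 1258\right) + 675\right) = -394 - \left(\left(\frac{61}{21} - 1258\right) + 675\right) = -394 - \left(- \frac{26357}{21} + 675\right) = -394 - - \frac{12182}{21} = -394 + \frac{12182}{21} = \frac{3908}{21}$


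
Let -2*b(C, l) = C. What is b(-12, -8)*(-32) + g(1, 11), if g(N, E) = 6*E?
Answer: -126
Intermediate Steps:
b(C, l) = -C/2
b(-12, -8)*(-32) + g(1, 11) = -1/2*(-12)*(-32) + 6*11 = 6*(-32) + 66 = -192 + 66 = -126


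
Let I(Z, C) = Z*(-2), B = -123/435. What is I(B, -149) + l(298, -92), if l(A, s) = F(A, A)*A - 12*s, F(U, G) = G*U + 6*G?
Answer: 3914640482/145 ≈ 2.6998e+7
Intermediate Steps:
B = -41/145 (B = -123*1/435 = -41/145 ≈ -0.28276)
F(U, G) = 6*G + G*U
I(Z, C) = -2*Z
l(A, s) = -12*s + A²*(6 + A) (l(A, s) = (A*(6 + A))*A - 12*s = A²*(6 + A) - 12*s = -12*s + A²*(6 + A))
I(B, -149) + l(298, -92) = -2*(-41/145) + (-12*(-92) + 298²*(6 + 298)) = 82/145 + (1104 + 88804*304) = 82/145 + (1104 + 26996416) = 82/145 + 26997520 = 3914640482/145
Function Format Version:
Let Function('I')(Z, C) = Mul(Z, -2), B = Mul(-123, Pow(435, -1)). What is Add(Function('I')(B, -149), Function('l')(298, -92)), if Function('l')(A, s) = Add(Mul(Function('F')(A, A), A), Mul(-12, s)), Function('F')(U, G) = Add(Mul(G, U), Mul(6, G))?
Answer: Rational(3914640482, 145) ≈ 2.6998e+7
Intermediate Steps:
B = Rational(-41, 145) (B = Mul(-123, Rational(1, 435)) = Rational(-41, 145) ≈ -0.28276)
Function('F')(U, G) = Add(Mul(6, G), Mul(G, U))
Function('I')(Z, C) = Mul(-2, Z)
Function('l')(A, s) = Add(Mul(-12, s), Mul(Pow(A, 2), Add(6, A))) (Function('l')(A, s) = Add(Mul(Mul(A, Add(6, A)), A), Mul(-12, s)) = Add(Mul(Pow(A, 2), Add(6, A)), Mul(-12, s)) = Add(Mul(-12, s), Mul(Pow(A, 2), Add(6, A))))
Add(Function('I')(B, -149), Function('l')(298, -92)) = Add(Mul(-2, Rational(-41, 145)), Add(Mul(-12, -92), Mul(Pow(298, 2), Add(6, 298)))) = Add(Rational(82, 145), Add(1104, Mul(88804, 304))) = Add(Rational(82, 145), Add(1104, 26996416)) = Add(Rational(82, 145), 26997520) = Rational(3914640482, 145)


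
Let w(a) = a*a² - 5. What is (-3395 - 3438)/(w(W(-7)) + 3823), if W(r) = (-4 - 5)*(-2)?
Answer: -6833/9650 ≈ -0.70808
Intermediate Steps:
W(r) = 18 (W(r) = -9*(-2) = 18)
w(a) = -5 + a³ (w(a) = a³ - 5 = -5 + a³)
(-3395 - 3438)/(w(W(-7)) + 3823) = (-3395 - 3438)/((-5 + 18³) + 3823) = -6833/((-5 + 5832) + 3823) = -6833/(5827 + 3823) = -6833/9650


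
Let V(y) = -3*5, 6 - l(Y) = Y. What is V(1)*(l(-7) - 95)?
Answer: 1230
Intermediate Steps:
l(Y) = 6 - Y
V(y) = -15
V(1)*(l(-7) - 95) = -15*((6 - 1*(-7)) - 95) = -15*((6 + 7) - 95) = -15*(13 - 95) = -15*(-82) = 1230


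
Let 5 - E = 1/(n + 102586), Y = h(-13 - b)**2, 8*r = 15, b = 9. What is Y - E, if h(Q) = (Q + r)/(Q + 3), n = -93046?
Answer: -213687839/55103040 ≈ -3.8780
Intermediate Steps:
r = 15/8 (r = (1/8)*15 = 15/8 ≈ 1.8750)
h(Q) = (15/8 + Q)/(3 + Q) (h(Q) = (Q + 15/8)/(Q + 3) = (15/8 + Q)/(3 + Q))
Y = 25921/23104 (Y = ((15/8 + (-13 - 1*9))/(3 + (-13 - 1*9)))**2 = ((15/8 + (-13 - 9))/(3 + (-13 - 9)))**2 = ((15/8 - 22)/(3 - 22))**2 = (-161/8/(-19))**2 = (-1/19*(-161/8))**2 = (161/152)**2 = 25921/23104 ≈ 1.1219)
E = 47699/9540 (E = 5 - 1/(-93046 + 102586) = 5 - 1/9540 = 47699/9540 ≈ 4.9999)
Y - E = 25921/23104 - 1*47699/9540 = 25921/23104 - 47699/9540 = -213687839/55103040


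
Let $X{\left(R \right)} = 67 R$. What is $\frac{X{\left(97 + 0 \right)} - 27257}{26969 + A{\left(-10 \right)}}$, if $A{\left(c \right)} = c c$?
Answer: $- \frac{20758}{27069} \approx -0.76686$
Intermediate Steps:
$A{\left(c \right)} = c^{2}$
$\frac{X{\left(97 + 0 \right)} - 27257}{26969 + A{\left(-10 \right)}} = \frac{67 \left(97 + 0\right) - 27257}{26969 + \left(-10\right)^{2}} = \frac{67 \cdot 97 - 27257}{26969 + 100} = \frac{6499 - 27257}{27069} = \left(-20758\right) \frac{1}{27069} = - \frac{20758}{27069}$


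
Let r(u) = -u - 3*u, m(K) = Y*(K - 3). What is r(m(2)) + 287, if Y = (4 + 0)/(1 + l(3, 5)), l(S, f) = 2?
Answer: 877/3 ≈ 292.33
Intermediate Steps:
Y = 4/3 (Y = (4 + 0)/(1 + 2) = 4/3 ≈ 1.3333)
m(K) = -4 + 4*K/3 (m(K) = 4*(K - 3)/3 = 4*(-3 + K)/3 = -4 + 4*K/3)
r(u) = -4*u
r(m(2)) + 287 = -4*(-4 + (4/3)*2) + 287 = -4*(-4 + 8/3) + 287 = -4*(-4/3) + 287 = 16/3 + 287 = 877/3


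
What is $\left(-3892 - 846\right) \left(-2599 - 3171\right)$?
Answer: $27338260$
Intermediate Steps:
$\left(-3892 - 846\right) \left(-2599 - 3171\right) = \left(-4738\right) \left(-5770\right) = 27338260$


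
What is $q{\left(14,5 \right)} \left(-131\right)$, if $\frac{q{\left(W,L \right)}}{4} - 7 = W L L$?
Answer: $-187068$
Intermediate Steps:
$q{\left(W,L \right)} = 28 + 4 W L^{2}$ ($q{\left(W,L \right)} = 28 + 4 W L L = 28 + 4 L W L = 28 + 4 W L^{2}$)
$q{\left(14,5 \right)} \left(-131\right) = \left(28 + 4 \cdot 14 \cdot 5^{2}\right) \left(-131\right) = \left(28 + 4 \cdot 14 \cdot 25\right) \left(-131\right) = \left(28 + 1400\right) \left(-131\right) = 1428 \left(-131\right) = -187068$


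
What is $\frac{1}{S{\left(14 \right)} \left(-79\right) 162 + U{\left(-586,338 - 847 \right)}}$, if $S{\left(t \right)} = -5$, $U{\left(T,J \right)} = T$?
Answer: $\frac{1}{63404} \approx 1.5772 \cdot 10^{-5}$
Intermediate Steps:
$\frac{1}{S{\left(14 \right)} \left(-79\right) 162 + U{\left(-586,338 - 847 \right)}} = \frac{1}{\left(-5\right) \left(-79\right) 162 - 586} = \frac{1}{395 \cdot 162 - 586} = \frac{1}{63990 - 586} = \frac{1}{63404}$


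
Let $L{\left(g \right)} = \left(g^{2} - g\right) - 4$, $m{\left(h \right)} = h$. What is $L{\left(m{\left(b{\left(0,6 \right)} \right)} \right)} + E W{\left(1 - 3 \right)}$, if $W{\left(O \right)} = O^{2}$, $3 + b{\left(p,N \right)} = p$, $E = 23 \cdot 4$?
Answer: $376$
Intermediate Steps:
$E = 92$
$b{\left(p,N \right)} = -3 + p$
$L{\left(g \right)} = -4 + g^{2} - g$
$L{\left(m{\left(b{\left(0,6 \right)} \right)} \right)} + E W{\left(1 - 3 \right)} = \left(-4 + \left(-3 + 0\right)^{2} - \left(-3 + 0\right)\right) + 92 \left(1 - 3\right)^{2} = \left(-4 + \left(-3\right)^{2} - -3\right) + 92 \left(-2\right)^{2} = \left(-4 + 9 + 3\right) + 92 \cdot 4 = 8 + 368 = 376$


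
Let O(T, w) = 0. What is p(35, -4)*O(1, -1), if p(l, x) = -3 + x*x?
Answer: 0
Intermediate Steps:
p(l, x) = -3 + x²
p(35, -4)*O(1, -1) = (-3 + (-4)²)*0 = (-3 + 16)*0 = 13*0 = 0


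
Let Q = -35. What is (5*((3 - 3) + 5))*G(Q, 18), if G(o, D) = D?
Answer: 450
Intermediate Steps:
(5*((3 - 3) + 5))*G(Q, 18) = (5*((3 - 3) + 5))*18 = (5*(0 + 5))*18 = (5*5)*18 = 25*18 = 450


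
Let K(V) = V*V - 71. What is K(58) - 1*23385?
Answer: -20092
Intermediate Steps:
K(V) = -71 + V**2 (K(V) = V**2 - 71 = -71 + V**2)
K(58) - 1*23385 = (-71 + 58**2) - 1*23385 = (-71 + 3364) - 23385 = 3293 - 23385 = -20092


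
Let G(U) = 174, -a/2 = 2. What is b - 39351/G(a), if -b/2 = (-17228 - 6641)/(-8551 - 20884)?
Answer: -13409231/58870 ≈ -227.78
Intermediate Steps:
a = -4 (a = -2*2 = -4)
b = -47738/29435 (b = -2*(-17228 - 6641)/(-8551 - 20884) = -(-47738)/(-29435) = -(-47738)*(-1)/29435 = -2*23869/29435 = -47738/29435 ≈ -1.6218)
b - 39351/G(a) = -47738/29435 - 39351/174 = -47738/29435 - 39351*1/174 = -47738/29435 - 13117/58 = -13409231/58870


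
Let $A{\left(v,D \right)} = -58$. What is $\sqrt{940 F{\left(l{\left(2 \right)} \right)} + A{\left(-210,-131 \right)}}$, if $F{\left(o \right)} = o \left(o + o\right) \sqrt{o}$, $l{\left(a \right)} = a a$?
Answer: $9 \sqrt{742} \approx 245.16$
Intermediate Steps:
$l{\left(a \right)} = a^{2}$
$F{\left(o \right)} = 2 o^{\frac{5}{2}}$ ($F{\left(o \right)} = o 2 o \sqrt{o} = 2 o^{2} \sqrt{o} = 2 o^{\frac{5}{2}}$)
$\sqrt{940 F{\left(l{\left(2 \right)} \right)} + A{\left(-210,-131 \right)}} = \sqrt{940 \cdot 2 \left(2^{2}\right)^{\frac{5}{2}} - 58} = \sqrt{940 \cdot 2 \cdot 4^{\frac{5}{2}} - 58} = \sqrt{940 \cdot 2 \cdot 32 - 58} = \sqrt{940 \cdot 64 - 58} = \sqrt{60160 - 58} = \sqrt{60102} = 9 \sqrt{742}$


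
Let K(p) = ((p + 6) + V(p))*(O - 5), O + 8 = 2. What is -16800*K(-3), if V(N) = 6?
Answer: 1663200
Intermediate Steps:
O = -6 (O = -8 + 2 = -6)
K(p) = -132 - 11*p (K(p) = ((p + 6) + 6)*(-6 - 5) = ((6 + p) + 6)*(-11) = (12 + p)*(-11) = -132 - 11*p)
-16800*K(-3) = -16800*(-132 - 11*(-3)) = -16800*(-132 + 33) = -16800*(-99) = 1663200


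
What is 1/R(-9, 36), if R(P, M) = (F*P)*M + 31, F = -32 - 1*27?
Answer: 1/19147 ≈ 5.2228e-5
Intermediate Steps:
F = -59 (F = -32 - 27 = -59)
R(P, M) = 31 - 59*M*P (R(P, M) = (-59*P)*M + 31 = -59*M*P + 31 = 31 - 59*M*P)
1/R(-9, 36) = 1/(31 - 59*36*(-9)) = 1/(31 + 19116) = 1/19147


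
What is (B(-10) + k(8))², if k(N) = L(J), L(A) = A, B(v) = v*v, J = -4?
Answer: 9216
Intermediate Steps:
B(v) = v²
k(N) = -4
(B(-10) + k(8))² = ((-10)² - 4)² = (100 - 4)² = 96² = 9216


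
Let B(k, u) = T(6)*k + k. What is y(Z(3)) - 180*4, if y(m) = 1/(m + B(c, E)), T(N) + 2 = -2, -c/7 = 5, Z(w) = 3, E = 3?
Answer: -77759/108 ≈ -719.99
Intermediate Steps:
c = -35 (c = -7*5 = -35)
T(N) = -4 (T(N) = -2 - 2 = -4)
B(k, u) = -3*k (B(k, u) = -4*k + k = -3*k)
y(m) = 1/(105 + m) (y(m) = 1/(m - 3*(-35)) = 1/(m + 105) = 1/(105 + m))
y(Z(3)) - 180*4 = 1/(105 + 3) - 180*4 = 1/108 - 10*72 = 1/108 - 720 = -77759/108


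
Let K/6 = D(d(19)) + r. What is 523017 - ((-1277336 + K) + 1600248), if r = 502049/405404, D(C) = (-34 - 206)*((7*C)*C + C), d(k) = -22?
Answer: 1023064879643/202702 ≈ 5.0471e+6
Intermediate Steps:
D(C) = -1680*C² - 240*C (D(C) = -240*(7*C² + C) = -240*(C + 7*C²) = -1680*C² - 240*C)
r = 502049/405404 (r = 502049*(1/405404) = 502049/405404 ≈ 1.2384)
K = -982503195933/202702 (K = 6*(-240*(-22)*(1 + 7*(-22)) + 502049/405404) = 6*(-240*(-22)*(1 - 154) + 502049/405404) = 6*(-240*(-22)*(-153) + 502049/405404) = 6*(-807840 + 502049/405404) = 6*(-327501065311/405404) = -982503195933/202702 ≈ -4.8470e+6)
523017 - ((-1277336 + K) + 1600248) = 523017 - ((-1277336 - 982503195933/202702) + 1600248) = 523017 - (-1241421757805/202702 + 1600248) = 523017 - 1*(-917048287709/202702) = 523017 + 917048287709/202702 = 1023064879643/202702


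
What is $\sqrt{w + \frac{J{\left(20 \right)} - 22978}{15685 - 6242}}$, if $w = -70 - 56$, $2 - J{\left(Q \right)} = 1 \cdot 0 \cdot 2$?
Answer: $\frac{i \sqrt{11452413742}}{9443} \approx 11.333 i$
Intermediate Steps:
$J{\left(Q \right)} = 2$ ($J{\left(Q \right)} = 2 - 1 \cdot 0 \cdot 2 = 2 - 0 \cdot 2 = 2 - 0 = 2 + 0 = 2$)
$w = -126$ ($w = -70 - 56 = -126$)
$\sqrt{w + \frac{J{\left(20 \right)} - 22978}{15685 - 6242}} = \sqrt{-126 + \frac{2 - 22978}{15685 - 6242}} = \sqrt{-126 - \frac{22976}{9443}} = \sqrt{- \frac{1212794}{9443}} = \frac{i \sqrt{11452413742}}{9443}$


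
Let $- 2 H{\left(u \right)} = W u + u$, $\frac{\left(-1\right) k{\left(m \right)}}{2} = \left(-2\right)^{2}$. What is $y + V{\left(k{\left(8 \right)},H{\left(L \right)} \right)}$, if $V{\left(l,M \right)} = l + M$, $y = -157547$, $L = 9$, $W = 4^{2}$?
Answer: $- \frac{315263}{2} \approx -1.5763 \cdot 10^{5}$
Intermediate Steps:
$k{\left(m \right)} = -8$ ($k{\left(m \right)} = - 2 \left(-2\right)^{2} = \left(-2\right) 4 = -8$)
$W = 16$
$H{\left(u \right)} = - \frac{17 u}{2}$ ($H{\left(u \right)} = - \frac{16 u + u}{2} = - \frac{17 u}{2}$)
$V{\left(l,M \right)} = M + l$
$y + V{\left(k{\left(8 \right)},H{\left(L \right)} \right)} = -157547 - \frac{169}{2} = - \frac{315263}{2}$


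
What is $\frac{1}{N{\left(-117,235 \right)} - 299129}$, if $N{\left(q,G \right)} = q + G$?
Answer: $- \frac{1}{299011} \approx -3.3444 \cdot 10^{-6}$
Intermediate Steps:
$N{\left(q,G \right)} = G + q$
$\frac{1}{N{\left(-117,235 \right)} - 299129} = \frac{1}{\left(235 - 117\right) - 299129} = \frac{1}{118 - 299129} = \frac{1}{-299011} = - \frac{1}{299011}$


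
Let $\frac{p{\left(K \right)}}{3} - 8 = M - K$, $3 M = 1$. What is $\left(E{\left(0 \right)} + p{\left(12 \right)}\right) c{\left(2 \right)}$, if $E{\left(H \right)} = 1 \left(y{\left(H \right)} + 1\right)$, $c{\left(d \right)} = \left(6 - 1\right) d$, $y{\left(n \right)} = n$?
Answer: $-100$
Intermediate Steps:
$M = \frac{1}{3}$ ($M = \frac{1}{3} \cdot 1 = \frac{1}{3} \approx 0.33333$)
$c{\left(d \right)} = 5 d$
$p{\left(K \right)} = 25 - 3 K$ ($p{\left(K \right)} = 24 + 3 \left(\frac{1}{3} - K\right) = 24 - \left(-1 + 3 K\right) = 25 - 3 K$)
$E{\left(H \right)} = 1 + H$ ($E{\left(H \right)} = 1 \left(H + 1\right) = 1 \left(1 + H\right) = 1 + H$)
$\left(E{\left(0 \right)} + p{\left(12 \right)}\right) c{\left(2 \right)} = \left(\left(1 + 0\right) + \left(25 - 36\right)\right) 5 \cdot 2 = \left(1 + \left(25 - 36\right)\right) 10 = \left(1 - 11\right) 10 = \left(-10\right) 10 = -100$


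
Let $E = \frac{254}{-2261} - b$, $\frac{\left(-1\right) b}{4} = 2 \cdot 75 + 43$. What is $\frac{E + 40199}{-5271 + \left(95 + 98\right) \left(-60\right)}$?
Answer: $- \frac{92635177}{38100111} \approx -2.4314$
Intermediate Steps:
$b = -772$ ($b = - 4 \left(2 \cdot 75 + 43\right) = - 4 \left(150 + 43\right) = \left(-4\right) 193 = -772$)
$E = \frac{1745238}{2261}$ ($E = \frac{254}{-2261} - -772 = 254 \left(- \frac{1}{2261}\right) + 772 = - \frac{254}{2261} + 772 = \frac{1745238}{2261} \approx 771.89$)
$\frac{E + 40199}{-5271 + \left(95 + 98\right) \left(-60\right)} = \frac{\frac{1745238}{2261} + 40199}{-5271 + \left(95 + 98\right) \left(-60\right)} = \frac{92635177}{2261 \left(-5271 + 193 \left(-60\right)\right)} = \frac{92635177}{2261 \left(-5271 - 11580\right)} = \frac{92635177}{2261 \left(-16851\right)} = \frac{92635177}{2261} \left(- \frac{1}{16851}\right) = - \frac{92635177}{38100111}$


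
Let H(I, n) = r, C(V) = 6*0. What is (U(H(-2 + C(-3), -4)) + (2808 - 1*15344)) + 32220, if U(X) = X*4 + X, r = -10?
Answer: 19634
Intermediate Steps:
C(V) = 0
H(I, n) = -10
U(X) = 5*X (U(X) = 4*X + X = 5*X)
(U(H(-2 + C(-3), -4)) + (2808 - 1*15344)) + 32220 = (5*(-10) + (2808 - 1*15344)) + 32220 = (-50 + (2808 - 15344)) + 32220 = (-50 - 12536) + 32220 = -12586 + 32220 = 19634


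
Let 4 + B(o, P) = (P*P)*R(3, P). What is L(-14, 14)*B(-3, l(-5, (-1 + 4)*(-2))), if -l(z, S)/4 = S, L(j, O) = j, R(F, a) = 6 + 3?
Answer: -72520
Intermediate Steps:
R(F, a) = 9
l(z, S) = -4*S
B(o, P) = -4 + 9*P**2 (B(o, P) = -4 + (P*P)*9 = -4 + P**2*9 = -4 + 9*P**2)
L(-14, 14)*B(-3, l(-5, (-1 + 4)*(-2))) = -14*(-4 + 9*(-4*(-1 + 4)*(-2))**2) = -14*(-4 + 9*(-12*(-2))**2) = -14*(-4 + 9*(-4*(-6))**2) = -14*(-4 + 9*24**2) = -14*(-4 + 9*576) = -14*(-4 + 5184) = -14*5180 = -72520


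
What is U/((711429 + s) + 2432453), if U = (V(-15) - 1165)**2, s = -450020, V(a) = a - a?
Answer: 1357225/2693862 ≈ 0.50382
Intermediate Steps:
V(a) = 0
U = 1357225 (U = (0 - 1165)**2 = (-1165)**2 = 1357225)
U/((711429 + s) + 2432453) = 1357225/((711429 - 450020) + 2432453) = 1357225/(261409 + 2432453) = 1357225/2693862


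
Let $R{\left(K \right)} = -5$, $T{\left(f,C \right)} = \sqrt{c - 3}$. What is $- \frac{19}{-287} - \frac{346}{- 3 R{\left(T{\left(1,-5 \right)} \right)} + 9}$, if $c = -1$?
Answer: $- \frac{49423}{3444} \approx -14.35$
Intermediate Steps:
$T{\left(f,C \right)} = 2 i$ ($T{\left(f,C \right)} = \sqrt{-1 - 3} = \sqrt{-4} = 2 i$)
$- \frac{19}{-287} - \frac{346}{- 3 R{\left(T{\left(1,-5 \right)} \right)} + 9} = - \frac{19}{-287} - \frac{346}{\left(-3\right) \left(-5\right) + 9} = \left(-19\right) \left(- \frac{1}{287}\right) - \frac{346}{15 + 9} = \frac{19}{287} - \frac{346}{24} = \frac{19}{287} - \frac{173}{12} = - \frac{49423}{3444}$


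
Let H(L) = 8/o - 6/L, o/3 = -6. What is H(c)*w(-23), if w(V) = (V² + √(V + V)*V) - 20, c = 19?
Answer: -66170/171 + 2990*I*√46/171 ≈ -386.96 + 118.59*I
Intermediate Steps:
o = -18 (o = 3*(-6) = -18)
H(L) = -4/9 - 6/L (H(L) = 8/(-18) - 6/L = 8*(-1/18) - 6/L = -4/9 - 6/L)
w(V) = -20 + V² + √2*V^(3/2) (w(V) = (V² + √(2*V)*V) - 20 = (V² + (√2*√V)*V) - 20 = (V² + √2*V^(3/2)) - 20 = -20 + V² + √2*V^(3/2))
H(c)*w(-23) = (-4/9 - 6/19)*(-20 + (-23)² + √2*(-23)^(3/2)) = (-4/9 - 6*1/19)*(-20 + 529 + √2*(-23*I*√23)) = (-4/9 - 6/19)*(-20 + 529 - 23*I*√46) = -130*(509 - 23*I*√46)/171 = -66170/171 + 2990*I*√46/171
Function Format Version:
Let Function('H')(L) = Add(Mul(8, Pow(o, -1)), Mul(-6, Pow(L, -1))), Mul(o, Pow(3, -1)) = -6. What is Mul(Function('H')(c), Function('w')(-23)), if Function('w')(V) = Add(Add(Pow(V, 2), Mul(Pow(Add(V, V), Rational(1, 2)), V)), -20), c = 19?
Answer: Add(Rational(-66170, 171), Mul(Rational(2990, 171), I, Pow(46, Rational(1, 2)))) ≈ Add(-386.96, Mul(118.59, I))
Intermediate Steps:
o = -18 (o = Mul(3, -6) = -18)
Function('H')(L) = Add(Rational(-4, 9), Mul(-6, Pow(L, -1))) (Function('H')(L) = Add(Mul(8, Pow(-18, -1)), Mul(-6, Pow(L, -1))) = Add(Mul(8, Rational(-1, 18)), Mul(-6, Pow(L, -1))) = Add(Rational(-4, 9), Mul(-6, Pow(L, -1))))
Function('w')(V) = Add(-20, Pow(V, 2), Mul(Pow(2, Rational(1, 2)), Pow(V, Rational(3, 2)))) (Function('w')(V) = Add(Add(Pow(V, 2), Mul(Pow(Mul(2, V), Rational(1, 2)), V)), -20) = Add(Add(Pow(V, 2), Mul(Mul(Pow(2, Rational(1, 2)), Pow(V, Rational(1, 2))), V)), -20) = Add(Add(Pow(V, 2), Mul(Pow(2, Rational(1, 2)), Pow(V, Rational(3, 2)))), -20) = Add(-20, Pow(V, 2), Mul(Pow(2, Rational(1, 2)), Pow(V, Rational(3, 2)))))
Mul(Function('H')(c), Function('w')(-23)) = Mul(Add(Rational(-4, 9), Mul(-6, Pow(19, -1))), Add(-20, Pow(-23, 2), Mul(Pow(2, Rational(1, 2)), Pow(-23, Rational(3, 2))))) = Mul(Add(Rational(-4, 9), Mul(-6, Rational(1, 19))), Add(-20, 529, Mul(Pow(2, Rational(1, 2)), Mul(-23, I, Pow(23, Rational(1, 2)))))) = Mul(Add(Rational(-4, 9), Rational(-6, 19)), Add(-20, 529, Mul(-23, I, Pow(46, Rational(1, 2))))) = Mul(Rational(-130, 171), Add(509, Mul(-23, I, Pow(46, Rational(1, 2))))) = Add(Rational(-66170, 171), Mul(Rational(2990, 171), I, Pow(46, Rational(1, 2))))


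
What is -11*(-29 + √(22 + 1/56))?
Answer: 319 - 33*√1918/28 ≈ 267.38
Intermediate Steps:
-11*(-29 + √(22 + 1/56)) = -11*(-29 + √(1233/56)) = -11*(-29 + 3*√1918/28) = 319 - 33*√1918/28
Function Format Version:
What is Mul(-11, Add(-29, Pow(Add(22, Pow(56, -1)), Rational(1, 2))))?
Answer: Add(319, Mul(Rational(-33, 28), Pow(1918, Rational(1, 2)))) ≈ 267.38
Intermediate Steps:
Mul(-11, Add(-29, Pow(Add(22, Pow(56, -1)), Rational(1, 2)))) = Mul(-11, Add(-29, Pow(Add(22, Rational(1, 56)), Rational(1, 2)))) = Mul(-11, Add(-29, Pow(Rational(1233, 56), Rational(1, 2)))) = Mul(-11, Add(-29, Mul(Rational(3, 28), Pow(1918, Rational(1, 2))))) = Add(319, Mul(Rational(-33, 28), Pow(1918, Rational(1, 2))))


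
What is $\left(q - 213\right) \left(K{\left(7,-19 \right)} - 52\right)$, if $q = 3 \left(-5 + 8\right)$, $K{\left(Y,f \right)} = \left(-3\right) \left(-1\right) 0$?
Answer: $10608$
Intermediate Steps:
$K{\left(Y,f \right)} = 0$ ($K{\left(Y,f \right)} = 3 \cdot 0 = 0$)
$q = 9$ ($q = 3 \cdot 3 = 9$)
$\left(q - 213\right) \left(K{\left(7,-19 \right)} - 52\right) = \left(9 - 213\right) \left(0 - 52\right) = \left(-204\right) \left(-52\right) = 10608$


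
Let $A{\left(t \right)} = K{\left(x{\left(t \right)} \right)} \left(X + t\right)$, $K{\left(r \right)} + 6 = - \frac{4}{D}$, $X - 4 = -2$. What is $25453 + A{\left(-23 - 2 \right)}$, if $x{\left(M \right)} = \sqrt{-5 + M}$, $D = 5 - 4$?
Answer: $25683$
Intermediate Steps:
$D = 1$ ($D = 5 - 4 = 1$)
$X = 2$ ($X = 4 - 2 = 2$)
$K{\left(r \right)} = -10$ ($K{\left(r \right)} = -6 - \frac{4}{1} = -6 - 4 = -10$)
$A{\left(t \right)} = -20 - 10 t$ ($A{\left(t \right)} = - 10 \left(2 + t\right) = -20 - 10 t$)
$25453 + A{\left(-23 - 2 \right)} = 25453 - \left(20 + 10 \left(-23 - 2\right)\right) = 25453 - -230 = 25453 + \left(-20 + 250\right) = 25453 + 230 = 25683$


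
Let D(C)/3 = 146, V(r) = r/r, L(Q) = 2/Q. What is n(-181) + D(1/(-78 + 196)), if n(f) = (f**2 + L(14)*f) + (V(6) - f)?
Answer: 233486/7 ≈ 33355.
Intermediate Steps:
V(r) = 1
D(C) = 438 (D(C) = 3*146 = 438)
n(f) = 1 + f**2 - 6*f/7 (n(f) = (f**2 + (2/14)*f) + (1 - f) = (f**2 + (2*(1/14))*f) + (1 - f) = (f**2 + f/7) + (1 - f) = 1 + f**2 - 6*f/7)
n(-181) + D(1/(-78 + 196)) = (1 + (-181)**2 - 6/7*(-181)) + 438 = (1 + 32761 + 1086/7) + 438 = 230420/7 + 438 = 233486/7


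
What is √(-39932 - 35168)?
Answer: 10*I*√751 ≈ 274.04*I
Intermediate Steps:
√(-39932 - 35168) = √(-75100) = 10*I*√751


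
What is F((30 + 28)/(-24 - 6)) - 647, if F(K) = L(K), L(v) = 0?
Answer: -647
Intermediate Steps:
F(K) = 0
F((30 + 28)/(-24 - 6)) - 647 = 0 - 647 = -647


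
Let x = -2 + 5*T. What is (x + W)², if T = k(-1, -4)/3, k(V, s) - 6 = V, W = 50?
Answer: 28561/9 ≈ 3173.4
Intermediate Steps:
k(V, s) = 6 + V
T = 5/3 (T = (6 - 1)/3 = 5*(⅓) = 5/3 ≈ 1.6667)
x = 19/3 (x = -2 + 5*(5/3) = -2 + 25/3 = 19/3 ≈ 6.3333)
(x + W)² = (19/3 + 50)² = (169/3)² = 28561/9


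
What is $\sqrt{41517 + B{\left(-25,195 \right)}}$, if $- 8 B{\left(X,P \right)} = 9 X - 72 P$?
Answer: $\frac{3 \sqrt{76978}}{4} \approx 208.09$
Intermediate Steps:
$B{\left(X,P \right)} = 9 P - \frac{9 X}{8}$ ($B{\left(X,P \right)} = - \frac{9 X - 72 P}{8} = - \frac{- 72 P + 9 X}{8} = 9 P - \frac{9 X}{8}$)
$\sqrt{41517 + B{\left(-25,195 \right)}} = \sqrt{41517 + \left(9 \cdot 195 - - \frac{225}{8}\right)} = \sqrt{41517 + \left(1755 + \frac{225}{8}\right)} = \sqrt{41517 + \frac{14265}{8}} = \sqrt{\frac{346401}{8}} = \frac{3 \sqrt{76978}}{4}$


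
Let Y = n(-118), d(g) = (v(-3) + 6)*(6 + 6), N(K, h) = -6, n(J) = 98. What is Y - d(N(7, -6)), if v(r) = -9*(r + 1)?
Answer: -190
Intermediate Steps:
v(r) = -9 - 9*r (v(r) = -9*(1 + r) = -9 - 9*r)
d(g) = 288 (d(g) = ((-9 - 9*(-3)) + 6)*(6 + 6) = ((-9 + 27) + 6)*12 = (18 + 6)*12 = 24*12 = 288)
Y = 98
Y - d(N(7, -6)) = 98 - 1*288 = 98 - 288 = -190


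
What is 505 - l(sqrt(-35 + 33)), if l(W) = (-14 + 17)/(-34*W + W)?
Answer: 505 - I*sqrt(2)/22 ≈ 505.0 - 0.064282*I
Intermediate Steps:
l(W) = -1/(11*W) (l(W) = 3/((-33*W)) = 3*(-1/(33*W)) = -1/(11*W))
505 - l(sqrt(-35 + 33)) = 505 - (-1)/(11*(sqrt(-35 + 33))) = 505 - (-1)/(11*(sqrt(-2))) = 505 - (-1)/(11*(I*sqrt(2))) = 505 - (-1)*(-I*sqrt(2)/2)/11 = 505 - I*sqrt(2)/22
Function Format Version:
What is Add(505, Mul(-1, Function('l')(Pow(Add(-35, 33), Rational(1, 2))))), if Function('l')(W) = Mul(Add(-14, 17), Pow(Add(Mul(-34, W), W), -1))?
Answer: Add(505, Mul(Rational(-1, 22), I, Pow(2, Rational(1, 2)))) ≈ Add(505.00, Mul(-0.064282, I))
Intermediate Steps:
Function('l')(W) = Mul(Rational(-1, 11), Pow(W, -1)) (Function('l')(W) = Mul(3, Pow(Mul(-33, W), -1)) = Mul(3, Mul(Rational(-1, 33), Pow(W, -1))) = Mul(Rational(-1, 11), Pow(W, -1)))
Add(505, Mul(-1, Function('l')(Pow(Add(-35, 33), Rational(1, 2))))) = Add(505, Mul(-1, Mul(Rational(-1, 11), Pow(Pow(Add(-35, 33), Rational(1, 2)), -1)))) = Add(505, Mul(-1, Mul(Rational(-1, 11), Pow(Pow(-2, Rational(1, 2)), -1)))) = Add(505, Mul(-1, Mul(Rational(-1, 11), Pow(Mul(I, Pow(2, Rational(1, 2))), -1)))) = Add(505, Mul(-1, Mul(Rational(-1, 11), Mul(Rational(-1, 2), I, Pow(2, Rational(1, 2)))))) = Add(505, Mul(-1, Mul(Rational(1, 22), I, Pow(2, Rational(1, 2))))) = Add(505, Mul(Rational(-1, 22), I, Pow(2, Rational(1, 2))))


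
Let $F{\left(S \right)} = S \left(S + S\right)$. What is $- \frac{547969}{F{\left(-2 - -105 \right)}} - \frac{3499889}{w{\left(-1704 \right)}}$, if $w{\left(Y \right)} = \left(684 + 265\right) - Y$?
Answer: $- \frac{75714406559}{56291354} \approx -1345.0$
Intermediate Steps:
$F{\left(S \right)} = 2 S^{2}$ ($F{\left(S \right)} = S 2 S = 2 S^{2}$)
$w{\left(Y \right)} = 949 - Y$
$- \frac{547969}{F{\left(-2 - -105 \right)}} - \frac{3499889}{w{\left(-1704 \right)}} = - \frac{547969}{2 \left(-2 - -105\right)^{2}} - \frac{3499889}{949 - -1704} = - \frac{547969}{2 \left(-2 + 105\right)^{2}} - \frac{3499889}{949 + 1704} = - \frac{547969}{2 \cdot 103^{2}} - \frac{3499889}{2653} = - \frac{547969}{2 \cdot 10609} - \frac{3499889}{2653} = - \frac{547969}{21218} - \frac{3499889}{2653} = - \frac{75714406559}{56291354}$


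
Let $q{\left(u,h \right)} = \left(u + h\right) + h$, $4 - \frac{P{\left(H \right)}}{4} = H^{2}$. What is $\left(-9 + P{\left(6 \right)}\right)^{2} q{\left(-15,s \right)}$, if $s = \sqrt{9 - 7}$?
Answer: $-281535 + 37538 \sqrt{2} \approx -2.2845 \cdot 10^{5}$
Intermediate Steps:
$s = \sqrt{2} \approx 1.4142$
$P{\left(H \right)} = 16 - 4 H^{2}$
$q{\left(u,h \right)} = u + 2 h$ ($q{\left(u,h \right)} = \left(h + u\right) + h = u + 2 h$)
$\left(-9 + P{\left(6 \right)}\right)^{2} q{\left(-15,s \right)} = \left(-9 + \left(16 - 4 \cdot 6^{2}\right)\right)^{2} \left(-15 + 2 \sqrt{2}\right) = \left(-9 + \left(16 - 144\right)\right)^{2} \left(-15 + 2 \sqrt{2}\right) = \left(-9 - 128\right)^{2} \left(-15 + 2 \sqrt{2}\right) = \left(-137\right)^{2} \left(-15 + 2 \sqrt{2}\right) = 18769 \left(-15 + 2 \sqrt{2}\right) = -281535 + 37538 \sqrt{2}$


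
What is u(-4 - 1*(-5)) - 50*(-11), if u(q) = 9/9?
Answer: 551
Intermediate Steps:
u(q) = 1 (u(q) = 9*(⅑) = 1)
u(-4 - 1*(-5)) - 50*(-11) = 1 - 50*(-11) = 1 + 550 = 551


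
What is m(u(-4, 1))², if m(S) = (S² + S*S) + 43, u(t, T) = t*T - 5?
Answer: 42025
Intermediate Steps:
u(t, T) = -5 + T*t (u(t, T) = T*t - 5 = -5 + T*t)
m(S) = 43 + 2*S² (m(S) = (S² + S²) + 43 = 2*S² + 43 = 43 + 2*S²)
m(u(-4, 1))² = (43 + 2*(-5 + 1*(-4))²)² = (43 + 2*(-5 - 4)²)² = (43 + 2*(-9)²)² = (43 + 2*81)² = (43 + 162)² = 205² = 42025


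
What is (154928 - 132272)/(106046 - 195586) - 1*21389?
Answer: -478798429/22385 ≈ -21389.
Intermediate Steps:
(154928 - 132272)/(106046 - 195586) - 1*21389 = 22656/(-89540) - 21389 = 22656*(-1/89540) - 21389 = -5664/22385 - 21389 = -478798429/22385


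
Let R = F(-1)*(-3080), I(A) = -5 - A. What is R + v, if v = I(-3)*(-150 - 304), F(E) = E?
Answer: 3988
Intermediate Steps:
R = 3080 (R = -1*(-3080) = 3080)
v = 908 (v = (-5 - 1*(-3))*(-150 - 304) = (-5 + 3)*(-454) = -2*(-454) = 908)
R + v = 3080 + 908 = 3988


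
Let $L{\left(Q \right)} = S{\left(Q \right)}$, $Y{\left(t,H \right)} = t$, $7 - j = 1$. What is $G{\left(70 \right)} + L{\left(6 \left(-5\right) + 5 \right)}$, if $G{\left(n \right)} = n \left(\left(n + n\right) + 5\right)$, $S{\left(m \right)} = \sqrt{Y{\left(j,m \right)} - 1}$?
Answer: $10150 + \sqrt{5} \approx 10152.0$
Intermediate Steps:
$j = 6$ ($j = 7 - 1 = 6$)
$S{\left(m \right)} = \sqrt{5}$ ($S{\left(m \right)} = \sqrt{6 - 1} = \sqrt{5}$)
$G{\left(n \right)} = n \left(5 + 2 n\right)$ ($G{\left(n \right)} = n \left(2 n + 5\right) = n \left(5 + 2 n\right)$)
$L{\left(Q \right)} = \sqrt{5}$
$G{\left(70 \right)} + L{\left(6 \left(-5\right) + 5 \right)} = 70 \left(5 + 2 \cdot 70\right) + \sqrt{5} = 70 \left(5 + 140\right) + \sqrt{5} = 70 \cdot 145 + \sqrt{5} = 10150 + \sqrt{5}$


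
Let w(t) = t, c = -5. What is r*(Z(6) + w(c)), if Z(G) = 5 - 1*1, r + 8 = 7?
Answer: 1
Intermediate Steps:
r = -1 (r = -8 + 7 = -1)
Z(G) = 4 (Z(G) = 5 - 1 = 4)
r*(Z(6) + w(c)) = -(4 - 5) = -1*(-1) = 1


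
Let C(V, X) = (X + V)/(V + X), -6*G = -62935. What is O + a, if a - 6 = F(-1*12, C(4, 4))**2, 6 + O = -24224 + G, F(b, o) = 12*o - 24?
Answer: -81545/6 ≈ -13591.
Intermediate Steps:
G = 62935/6 (G = -1/6*(-62935) = 62935/6 ≈ 10489.)
C(V, X) = 1 (C(V, X) = (V + X)/(V + X) = 1)
F(b, o) = -24 + 12*o
O = -82445/6 (O = -6 + (-24224 + 62935/6) = -6 - 82409/6 = -82445/6 ≈ -13741.)
a = 150 (a = 6 + (-24 + 12*1)**2 = 6 + (-24 + 12)**2 = 6 + (-12)**2 = 6 + 144 = 150)
O + a = -82445/6 + 150 = -81545/6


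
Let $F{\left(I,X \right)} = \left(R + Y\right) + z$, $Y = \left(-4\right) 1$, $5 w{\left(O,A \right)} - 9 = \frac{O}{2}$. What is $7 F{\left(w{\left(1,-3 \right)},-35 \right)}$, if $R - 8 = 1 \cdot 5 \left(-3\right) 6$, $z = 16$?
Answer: $-490$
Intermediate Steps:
$w{\left(O,A \right)} = \frac{9}{5} + \frac{O}{10}$ ($w{\left(O,A \right)} = \frac{9}{5} + \frac{O \frac{1}{2}}{5} = \frac{9}{5} + \frac{\frac{1}{2} O}{5} = \frac{9}{5} + \frac{O}{10}$)
$Y = -4$
$R = -82$ ($R = 8 + 1 \cdot 5 \left(-3\right) 6 = 8 + 1 \left(-15\right) 6 = 8 - 90 = -82$)
$F{\left(I,X \right)} = -70$ ($F{\left(I,X \right)} = \left(-82 - 4\right) + 16 = -86 + 16 = -70$)
$7 F{\left(w{\left(1,-3 \right)},-35 \right)} = 7 \left(-70\right) = -490$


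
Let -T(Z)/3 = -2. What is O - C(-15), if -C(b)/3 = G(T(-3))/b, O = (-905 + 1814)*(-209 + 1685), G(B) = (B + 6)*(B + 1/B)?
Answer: 6708346/5 ≈ 1.3417e+6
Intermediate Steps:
T(Z) = 6 (T(Z) = -3*(-2) = 6)
G(B) = (6 + B)*(B + 1/B)
O = 1341684 (O = 909*1476 = 1341684)
C(b) = -222/b (C(b) = -3*(1 + 6² + 6*6 + 6/6)/b = -3*(1 + 36 + 36 + 6*(⅙))/b = -3*(1 + 36 + 36 + 1)/b = -222/b)
O - C(-15) = 1341684 - (-222)/(-15) = 1341684 - (-222)*(-1)/15 = 1341684 - 1*74/5 = 1341684 - 74/5 = 6708346/5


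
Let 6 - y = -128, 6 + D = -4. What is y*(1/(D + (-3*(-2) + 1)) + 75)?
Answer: 30016/3 ≈ 10005.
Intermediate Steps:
D = -10 (D = -6 - 4 = -10)
y = 134 (y = 6 - 1*(-128) = 6 + 128 = 134)
y*(1/(D + (-3*(-2) + 1)) + 75) = 134*(1/(-10 + (-3*(-2) + 1)) + 75) = 134*(1/(-10 + (6 + 1)) + 75) = 134*(1/(-10 + 7) + 75) = 134*(1/(-3) + 75) = 134*(-⅓ + 75) = 134*(224/3) = 30016/3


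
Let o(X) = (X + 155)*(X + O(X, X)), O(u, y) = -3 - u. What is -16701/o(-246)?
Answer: -5567/91 ≈ -61.176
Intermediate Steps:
o(X) = -465 - 3*X (o(X) = (X + 155)*(X + (-3 - X)) = (155 + X)*(-3) = -465 - 3*X)
-16701/o(-246) = -16701/(-465 - 3*(-246)) = -16701/(-465 + 738) = -16701/273 = -16701*1/273 = -5567/91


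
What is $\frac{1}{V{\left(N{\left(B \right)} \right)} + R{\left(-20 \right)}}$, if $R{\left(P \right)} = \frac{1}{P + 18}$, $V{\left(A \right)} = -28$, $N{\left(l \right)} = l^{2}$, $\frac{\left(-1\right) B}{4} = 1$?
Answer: $- \frac{2}{57} \approx -0.035088$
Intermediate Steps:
$B = -4$ ($B = \left(-4\right) 1 = -4$)
$R{\left(P \right)} = \frac{1}{18 + P}$
$\frac{1}{V{\left(N{\left(B \right)} \right)} + R{\left(-20 \right)}} = \frac{1}{-28 + \frac{1}{18 - 20}} = \frac{1}{-28 + \frac{1}{-2}} = \frac{1}{-28 - \frac{1}{2}} = \frac{1}{- \frac{57}{2}} = - \frac{2}{57}$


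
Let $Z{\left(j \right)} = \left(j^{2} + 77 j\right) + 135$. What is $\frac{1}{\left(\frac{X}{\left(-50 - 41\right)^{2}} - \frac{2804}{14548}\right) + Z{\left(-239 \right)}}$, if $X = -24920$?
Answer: $\frac{4302571}{167154014060} \approx 2.574 \cdot 10^{-5}$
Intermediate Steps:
$Z{\left(j \right)} = 135 + j^{2} + 77 j$
$\frac{1}{\left(\frac{X}{\left(-50 - 41\right)^{2}} - \frac{2804}{14548}\right) + Z{\left(-239 \right)}} = \frac{1}{\left(- \frac{24920}{\left(-50 - 41\right)^{2}} - \frac{2804}{14548}\right) + \left(135 + \left(-239\right)^{2} + 77 \left(-239\right)\right)} = \frac{1}{\left(- \frac{24920}{\left(-91\right)^{2}} - \frac{701}{3637}\right) + \left(135 + 57121 - 18403\right)} = \frac{1}{\left(- \frac{24920}{8281} - \frac{701}{3637}\right) + 38853} = \frac{1}{\left(\left(-24920\right) \frac{1}{8281} - \frac{701}{3637}\right) + 38853} = \frac{1}{\left(- \frac{3560}{1183} - \frac{701}{3637}\right) + 38853} = \frac{1}{- \frac{13777003}{4302571} + 38853} = \frac{1}{\frac{167154014060}{4302571}} = \frac{4302571}{167154014060}$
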